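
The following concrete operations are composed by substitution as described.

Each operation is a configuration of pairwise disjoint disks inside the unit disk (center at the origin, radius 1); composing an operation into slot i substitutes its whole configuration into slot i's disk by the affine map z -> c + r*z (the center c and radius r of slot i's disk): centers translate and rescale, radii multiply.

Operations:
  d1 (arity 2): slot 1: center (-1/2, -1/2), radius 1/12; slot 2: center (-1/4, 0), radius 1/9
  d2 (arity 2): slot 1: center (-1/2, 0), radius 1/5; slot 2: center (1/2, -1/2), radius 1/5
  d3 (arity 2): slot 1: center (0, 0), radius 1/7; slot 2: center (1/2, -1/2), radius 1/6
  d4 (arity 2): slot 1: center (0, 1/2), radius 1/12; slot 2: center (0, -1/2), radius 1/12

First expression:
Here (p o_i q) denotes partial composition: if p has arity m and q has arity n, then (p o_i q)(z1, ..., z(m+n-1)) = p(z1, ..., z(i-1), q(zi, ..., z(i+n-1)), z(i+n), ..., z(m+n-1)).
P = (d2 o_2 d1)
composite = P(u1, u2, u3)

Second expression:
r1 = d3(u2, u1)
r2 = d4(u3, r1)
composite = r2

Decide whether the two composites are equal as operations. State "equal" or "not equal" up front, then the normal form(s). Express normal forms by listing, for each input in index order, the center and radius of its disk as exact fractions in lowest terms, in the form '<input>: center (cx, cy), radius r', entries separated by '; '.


not equal: they reduce to u1: center (-1/2, 0), radius 1/5; u2: center (2/5, -3/5), radius 1/60; u3: center (9/20, -1/2), radius 1/45 and u1: center (1/24, -13/24), radius 1/72; u2: center (0, -1/2), radius 1/84; u3: center (0, 1/2), radius 1/12


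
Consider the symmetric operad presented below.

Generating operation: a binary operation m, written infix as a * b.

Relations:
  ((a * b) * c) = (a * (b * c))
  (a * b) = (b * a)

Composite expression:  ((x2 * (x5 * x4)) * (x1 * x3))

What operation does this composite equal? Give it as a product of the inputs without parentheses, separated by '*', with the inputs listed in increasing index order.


x1 * x2 * x3 * x4 * x5

Both nesting and order wash out for m; what remains is which x's occur.
(x5 * x4) linearizes to x5 * x4
(x2 * (x5 * x4)) linearizes to x2 * x5 * x4
(x1 * x3) linearizes to x1 * x3
((x2 * (x5 * x4)) * (x1 * x3)) linearizes to x2 * x5 * x4 * x1 * x3
commutativity sorts the factors: x1 * x2 * x3 * x4 * x5


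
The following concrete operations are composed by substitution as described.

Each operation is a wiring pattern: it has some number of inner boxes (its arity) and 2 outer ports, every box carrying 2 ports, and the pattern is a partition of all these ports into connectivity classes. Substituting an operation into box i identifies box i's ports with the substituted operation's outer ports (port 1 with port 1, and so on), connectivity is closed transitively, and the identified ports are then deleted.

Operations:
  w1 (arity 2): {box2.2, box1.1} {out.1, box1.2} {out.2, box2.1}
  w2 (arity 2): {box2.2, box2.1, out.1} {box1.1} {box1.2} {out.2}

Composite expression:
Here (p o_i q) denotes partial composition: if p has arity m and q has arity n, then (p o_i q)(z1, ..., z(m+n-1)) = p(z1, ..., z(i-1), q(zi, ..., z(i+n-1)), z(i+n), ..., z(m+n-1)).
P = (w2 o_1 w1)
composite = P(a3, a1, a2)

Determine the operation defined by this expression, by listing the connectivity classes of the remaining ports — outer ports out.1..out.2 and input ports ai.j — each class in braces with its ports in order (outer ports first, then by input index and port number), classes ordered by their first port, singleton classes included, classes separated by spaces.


After gluing at w2, chains via deleted ports link the a-ports.
after w1, the pattern on (a3, a1) reads {out.1, a3.2} {out.2, a1.1} {a1.2, a3.1} (out.j = its outer ports)
after w2, the pattern on (a3, a1, a2) reads {out.1, a2.1, a2.2} {out.2} {a1.1} {a1.2, a3.1} {a3.2} (out.j = its outer ports)

{out.1, a2.1, a2.2} {out.2} {a1.1} {a1.2, a3.1} {a3.2}


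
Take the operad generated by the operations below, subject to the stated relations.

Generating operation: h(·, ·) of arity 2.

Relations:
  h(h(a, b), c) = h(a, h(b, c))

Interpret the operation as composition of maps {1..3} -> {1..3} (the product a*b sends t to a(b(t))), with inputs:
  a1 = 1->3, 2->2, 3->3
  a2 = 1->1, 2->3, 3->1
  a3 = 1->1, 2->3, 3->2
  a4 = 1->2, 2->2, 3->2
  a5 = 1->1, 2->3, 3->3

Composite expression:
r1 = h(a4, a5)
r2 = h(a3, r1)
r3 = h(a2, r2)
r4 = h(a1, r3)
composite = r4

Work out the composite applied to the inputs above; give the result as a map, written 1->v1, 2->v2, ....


1->3, 2->3, 3->3

h(a4, a5) = 1->2, 2->2, 3->2
h(a3, h(a4, a5)) = 1->3, 2->3, 3->3
h(a2, h(a3, h(a4, a5))) = 1->1, 2->1, 3->1
h(a1, h(a2, h(a3, h(a4, a5)))) = 1->3, 2->3, 3->3


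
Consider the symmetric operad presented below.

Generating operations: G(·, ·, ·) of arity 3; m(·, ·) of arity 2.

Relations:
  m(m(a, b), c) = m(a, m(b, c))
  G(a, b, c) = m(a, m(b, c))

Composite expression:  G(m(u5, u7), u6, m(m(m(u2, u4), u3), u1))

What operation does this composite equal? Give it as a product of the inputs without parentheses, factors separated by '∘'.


u5 ∘ u7 ∘ u6 ∘ u2 ∘ u4 ∘ u3 ∘ u1

Key point: G is associative — brackets drop, the u-order remains.
m(u5, u7) flattens to u5 ∘ u7
m(u2, u4) flattens to u2 ∘ u4
m(m(u2, u4), u3) flattens to u2 ∘ u4 ∘ u3
m(m(m(u2, u4), u3), u1) flattens to u2 ∘ u4 ∘ u3 ∘ u1
G(m(u5, u7), u6, m(m(m(u2, u4), u3), u1)) flattens to u5 ∘ u7 ∘ u6 ∘ u2 ∘ u4 ∘ u3 ∘ u1


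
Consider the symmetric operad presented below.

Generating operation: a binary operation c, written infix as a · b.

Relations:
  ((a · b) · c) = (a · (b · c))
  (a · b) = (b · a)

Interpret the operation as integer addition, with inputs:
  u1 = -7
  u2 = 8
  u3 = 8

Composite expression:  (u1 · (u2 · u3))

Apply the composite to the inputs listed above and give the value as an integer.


9

(u2 · u3) = 16
(u1 · (u2 · u3)) = 9


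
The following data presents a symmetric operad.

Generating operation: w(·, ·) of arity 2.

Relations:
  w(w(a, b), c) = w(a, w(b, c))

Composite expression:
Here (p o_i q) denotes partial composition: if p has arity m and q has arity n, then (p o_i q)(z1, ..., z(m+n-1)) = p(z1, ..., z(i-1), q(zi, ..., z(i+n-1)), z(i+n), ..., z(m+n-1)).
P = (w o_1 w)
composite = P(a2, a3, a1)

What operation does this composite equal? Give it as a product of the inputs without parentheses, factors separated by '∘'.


Every regrouping of w is equal, so read the a-inputs in written order.
w(a2, a3) linearizes to a2 ∘ a3
w(w(a2, a3), a1) linearizes to a2 ∘ a3 ∘ a1

a2 ∘ a3 ∘ a1


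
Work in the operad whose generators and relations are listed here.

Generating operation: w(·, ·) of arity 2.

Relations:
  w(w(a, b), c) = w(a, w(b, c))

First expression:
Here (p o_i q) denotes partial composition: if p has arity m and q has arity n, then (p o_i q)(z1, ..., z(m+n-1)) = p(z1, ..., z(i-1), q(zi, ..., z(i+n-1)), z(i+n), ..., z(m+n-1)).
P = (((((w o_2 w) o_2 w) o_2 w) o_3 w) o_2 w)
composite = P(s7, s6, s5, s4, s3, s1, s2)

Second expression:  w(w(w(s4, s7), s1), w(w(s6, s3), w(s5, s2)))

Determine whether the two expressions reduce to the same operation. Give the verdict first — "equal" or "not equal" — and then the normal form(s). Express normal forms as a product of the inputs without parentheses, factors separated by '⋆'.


not equal; first: s7 ⋆ s6 ⋆ s5 ⋆ s4 ⋆ s3 ⋆ s1 ⋆ s2; second: s4 ⋆ s7 ⋆ s1 ⋆ s6 ⋆ s3 ⋆ s5 ⋆ s2

The first expression, normalized: s7 ⋆ s6 ⋆ s5 ⋆ s4 ⋆ s3 ⋆ s1 ⋆ s2
The second expression, normalized: s4 ⋆ s7 ⋆ s1 ⋆ s6 ⋆ s3 ⋆ s5 ⋆ s2
Different reductions; not equal.


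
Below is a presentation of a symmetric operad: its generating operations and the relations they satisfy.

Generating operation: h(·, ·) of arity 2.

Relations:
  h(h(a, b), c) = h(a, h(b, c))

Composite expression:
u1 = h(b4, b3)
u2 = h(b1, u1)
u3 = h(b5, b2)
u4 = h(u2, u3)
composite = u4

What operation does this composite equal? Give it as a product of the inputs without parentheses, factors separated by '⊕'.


b1 ⊕ b4 ⊕ b3 ⊕ b5 ⊕ b2


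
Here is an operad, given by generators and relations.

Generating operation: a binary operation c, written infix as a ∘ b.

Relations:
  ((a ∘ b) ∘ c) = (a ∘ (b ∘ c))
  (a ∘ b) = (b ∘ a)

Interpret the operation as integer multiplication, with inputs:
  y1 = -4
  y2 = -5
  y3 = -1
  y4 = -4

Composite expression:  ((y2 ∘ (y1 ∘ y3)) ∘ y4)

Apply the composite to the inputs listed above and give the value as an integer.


80

(y1 ∘ y3) = 4
(y2 ∘ (y1 ∘ y3)) = -20
((y2 ∘ (y1 ∘ y3)) ∘ y4) = 80


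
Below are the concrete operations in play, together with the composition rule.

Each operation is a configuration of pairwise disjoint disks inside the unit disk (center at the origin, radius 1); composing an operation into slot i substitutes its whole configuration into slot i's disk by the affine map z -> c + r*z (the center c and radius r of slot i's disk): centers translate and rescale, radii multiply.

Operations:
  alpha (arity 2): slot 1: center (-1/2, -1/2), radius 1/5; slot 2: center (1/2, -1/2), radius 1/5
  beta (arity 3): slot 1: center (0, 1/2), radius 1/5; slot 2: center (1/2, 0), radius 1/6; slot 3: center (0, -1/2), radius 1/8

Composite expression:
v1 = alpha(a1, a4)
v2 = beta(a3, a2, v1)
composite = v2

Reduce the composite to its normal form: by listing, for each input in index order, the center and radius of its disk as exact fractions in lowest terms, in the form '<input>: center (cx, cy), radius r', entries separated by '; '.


Only the slot chain above each a matters under beta; compose those maps.
a3 passes through 1 substitution, ending at center (0, 1/2), radius 1/5
a2 passes through 1 substitution, ending at center (1/2, 0), radius 1/6
a1 passes through 2 substitutions, ending at center (-1/16, -9/16), radius 1/40
a4 passes through 2 substitutions, ending at center (1/16, -9/16), radius 1/40

a1: center (-1/16, -9/16), radius 1/40; a2: center (1/2, 0), radius 1/6; a3: center (0, 1/2), radius 1/5; a4: center (1/16, -9/16), radius 1/40


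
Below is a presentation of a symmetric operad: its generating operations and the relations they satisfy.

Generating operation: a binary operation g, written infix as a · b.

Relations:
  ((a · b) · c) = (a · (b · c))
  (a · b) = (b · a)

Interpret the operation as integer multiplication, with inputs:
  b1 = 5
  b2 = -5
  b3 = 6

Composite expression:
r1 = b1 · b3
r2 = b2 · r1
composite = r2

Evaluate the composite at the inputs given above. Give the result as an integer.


-150

(b1 · b3) = 30
(b2 · (b1 · b3)) = -150


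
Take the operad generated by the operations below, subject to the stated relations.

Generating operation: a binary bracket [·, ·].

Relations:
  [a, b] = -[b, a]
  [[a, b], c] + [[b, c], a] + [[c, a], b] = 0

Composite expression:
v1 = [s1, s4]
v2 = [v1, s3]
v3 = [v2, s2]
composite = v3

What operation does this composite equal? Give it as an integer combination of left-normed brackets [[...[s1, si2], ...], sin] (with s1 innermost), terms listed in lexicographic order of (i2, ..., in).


[[[s1, s4], s3], s2]


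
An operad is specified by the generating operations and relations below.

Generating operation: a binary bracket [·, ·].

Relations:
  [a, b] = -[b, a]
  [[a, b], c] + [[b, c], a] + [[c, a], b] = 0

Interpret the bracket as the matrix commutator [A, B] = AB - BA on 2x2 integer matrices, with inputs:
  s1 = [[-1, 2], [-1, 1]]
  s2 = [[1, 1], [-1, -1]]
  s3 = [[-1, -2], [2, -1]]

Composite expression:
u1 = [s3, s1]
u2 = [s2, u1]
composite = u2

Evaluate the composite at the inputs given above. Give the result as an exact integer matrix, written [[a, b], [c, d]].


[[-8, -4], [12, 8]]

[s3, s1] = [[-2, -4], [-4, 2]]
[s2, [s3, s1]] = [[-8, -4], [12, 8]]


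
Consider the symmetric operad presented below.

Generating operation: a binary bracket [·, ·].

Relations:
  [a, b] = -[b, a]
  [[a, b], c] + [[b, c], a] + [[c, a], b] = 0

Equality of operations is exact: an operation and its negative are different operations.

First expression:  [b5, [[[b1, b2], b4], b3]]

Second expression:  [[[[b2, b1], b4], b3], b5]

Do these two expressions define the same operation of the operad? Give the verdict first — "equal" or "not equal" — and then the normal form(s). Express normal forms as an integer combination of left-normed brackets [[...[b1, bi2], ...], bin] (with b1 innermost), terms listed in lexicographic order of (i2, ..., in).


equal — both sides give -[[[[b1, b2], b4], b3], b5]

The first expression, normalized: -[[[[b1, b2], b4], b3], b5]
The second expression, normalized: -[[[[b1, b2], b4], b3], b5]
Both agree, so they are equal.


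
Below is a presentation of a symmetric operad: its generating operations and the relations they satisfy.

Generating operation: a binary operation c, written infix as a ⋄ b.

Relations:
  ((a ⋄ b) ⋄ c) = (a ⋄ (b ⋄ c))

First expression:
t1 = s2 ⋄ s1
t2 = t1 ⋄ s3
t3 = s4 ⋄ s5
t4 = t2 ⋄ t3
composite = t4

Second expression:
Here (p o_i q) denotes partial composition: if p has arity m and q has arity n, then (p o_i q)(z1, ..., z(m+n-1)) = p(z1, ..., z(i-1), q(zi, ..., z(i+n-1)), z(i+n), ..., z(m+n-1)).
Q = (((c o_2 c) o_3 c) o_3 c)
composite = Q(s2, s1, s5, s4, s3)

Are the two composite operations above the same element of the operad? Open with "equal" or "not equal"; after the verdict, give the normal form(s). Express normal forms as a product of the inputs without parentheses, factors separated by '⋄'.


not equal; the first gives s2 ⋄ s1 ⋄ s3 ⋄ s4 ⋄ s5 and the second s2 ⋄ s1 ⋄ s5 ⋄ s4 ⋄ s3

Normal form of the first expression: s2 ⋄ s1 ⋄ s3 ⋄ s4 ⋄ s5
Normal form of the second expression: s2 ⋄ s1 ⋄ s5 ⋄ s4 ⋄ s3
The normal forms differ: not equal.


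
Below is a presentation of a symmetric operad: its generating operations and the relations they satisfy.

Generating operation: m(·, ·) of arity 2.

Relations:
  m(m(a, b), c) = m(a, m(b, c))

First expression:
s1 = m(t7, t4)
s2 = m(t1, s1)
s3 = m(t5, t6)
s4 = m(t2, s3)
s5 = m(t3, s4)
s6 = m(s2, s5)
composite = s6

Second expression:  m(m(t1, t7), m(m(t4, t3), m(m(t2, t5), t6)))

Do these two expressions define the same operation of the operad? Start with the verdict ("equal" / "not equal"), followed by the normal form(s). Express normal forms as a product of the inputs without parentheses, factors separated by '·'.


The first expression, normalized: t1 · t7 · t4 · t3 · t2 · t5 · t6
The second expression, normalized: t1 · t7 · t4 · t3 · t2 · t5 · t6
The normal forms match — equal.

equal: each reduces to t1 · t7 · t4 · t3 · t2 · t5 · t6


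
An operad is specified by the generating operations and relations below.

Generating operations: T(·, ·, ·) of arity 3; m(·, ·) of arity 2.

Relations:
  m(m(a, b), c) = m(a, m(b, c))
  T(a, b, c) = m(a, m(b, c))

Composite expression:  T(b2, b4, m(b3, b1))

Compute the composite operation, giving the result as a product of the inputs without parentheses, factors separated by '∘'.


All parenthesizations of T agree; list the b-inputs left to right.
m(b3, b1) linearizes to b3 ∘ b1
T(b2, b4, m(b3, b1)) linearizes to b2 ∘ b4 ∘ b3 ∘ b1

b2 ∘ b4 ∘ b3 ∘ b1


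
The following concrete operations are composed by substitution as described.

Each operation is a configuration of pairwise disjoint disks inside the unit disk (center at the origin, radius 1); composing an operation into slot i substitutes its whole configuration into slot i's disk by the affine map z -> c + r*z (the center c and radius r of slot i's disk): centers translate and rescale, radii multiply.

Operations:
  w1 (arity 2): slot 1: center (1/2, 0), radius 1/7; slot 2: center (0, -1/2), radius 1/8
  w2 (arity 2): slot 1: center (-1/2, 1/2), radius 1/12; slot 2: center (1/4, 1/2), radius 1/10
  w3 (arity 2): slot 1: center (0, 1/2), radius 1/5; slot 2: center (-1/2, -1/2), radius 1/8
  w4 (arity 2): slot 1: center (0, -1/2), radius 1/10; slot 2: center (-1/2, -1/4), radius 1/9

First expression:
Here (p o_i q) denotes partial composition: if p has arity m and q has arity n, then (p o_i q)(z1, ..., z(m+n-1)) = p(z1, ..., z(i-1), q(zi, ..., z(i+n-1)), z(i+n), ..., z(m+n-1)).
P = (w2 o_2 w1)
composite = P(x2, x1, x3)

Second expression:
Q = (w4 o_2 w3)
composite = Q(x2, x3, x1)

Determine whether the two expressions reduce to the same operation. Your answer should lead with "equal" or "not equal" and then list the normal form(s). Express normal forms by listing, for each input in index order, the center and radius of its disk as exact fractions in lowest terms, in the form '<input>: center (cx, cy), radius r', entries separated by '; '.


not equal; first: x1: center (3/10, 1/2), radius 1/70; x2: center (-1/2, 1/2), radius 1/12; x3: center (1/4, 9/20), radius 1/80; second: x1: center (-5/9, -11/36), radius 1/72; x2: center (0, -1/2), radius 1/10; x3: center (-1/2, -7/36), radius 1/45

The first expression, normalized: x1: center (3/10, 1/2), radius 1/70; x2: center (-1/2, 1/2), radius 1/12; x3: center (1/4, 9/20), radius 1/80
The second expression, normalized: x1: center (-5/9, -11/36), radius 1/72; x2: center (0, -1/2), radius 1/10; x3: center (-1/2, -7/36), radius 1/45
Different reductions; not equal.


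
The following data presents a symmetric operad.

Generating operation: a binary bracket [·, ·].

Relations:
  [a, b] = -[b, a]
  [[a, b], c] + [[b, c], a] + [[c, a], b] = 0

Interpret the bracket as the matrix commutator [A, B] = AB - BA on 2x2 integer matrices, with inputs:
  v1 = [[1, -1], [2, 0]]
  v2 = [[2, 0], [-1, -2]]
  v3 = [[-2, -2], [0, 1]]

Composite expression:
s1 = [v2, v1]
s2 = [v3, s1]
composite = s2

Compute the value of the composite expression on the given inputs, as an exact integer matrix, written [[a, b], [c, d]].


[[18, 8], [-27, -18]]

[v2, v1] = [[-1, -4], [-9, 1]]
[v3, [v2, v1]] = [[18, 8], [-27, -18]]


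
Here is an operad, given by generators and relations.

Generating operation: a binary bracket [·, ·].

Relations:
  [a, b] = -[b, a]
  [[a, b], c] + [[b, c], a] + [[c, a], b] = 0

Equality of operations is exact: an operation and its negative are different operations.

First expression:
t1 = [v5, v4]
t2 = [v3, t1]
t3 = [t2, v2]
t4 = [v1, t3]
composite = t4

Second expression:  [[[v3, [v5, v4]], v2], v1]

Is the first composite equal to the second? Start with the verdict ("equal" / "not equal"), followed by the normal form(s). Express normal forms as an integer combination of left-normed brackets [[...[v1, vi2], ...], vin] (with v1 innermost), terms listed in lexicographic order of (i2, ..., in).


not equal; first: [[[[v1, v2], v3], v4], v5] - [[[[v1, v2], v3], v5], v4] - [[[[v1, v2], v4], v5], v3] + [[[[v1, v2], v5], v4], v3] - [[[[v1, v3], v4], v5], v2] + [[[[v1, v3], v5], v4], v2] + [[[[v1, v4], v5], v3], v2] - [[[[v1, v5], v4], v3], v2]; second: -[[[[v1, v2], v3], v4], v5] + [[[[v1, v2], v3], v5], v4] + [[[[v1, v2], v4], v5], v3] - [[[[v1, v2], v5], v4], v3] + [[[[v1, v3], v4], v5], v2] - [[[[v1, v3], v5], v4], v2] - [[[[v1, v4], v5], v3], v2] + [[[[v1, v5], v4], v3], v2]

The first expression, normalized: [[[[v1, v2], v3], v4], v5] - [[[[v1, v2], v3], v5], v4] - [[[[v1, v2], v4], v5], v3] + [[[[v1, v2], v5], v4], v3] - [[[[v1, v3], v4], v5], v2] + [[[[v1, v3], v5], v4], v2] + [[[[v1, v4], v5], v3], v2] - [[[[v1, v5], v4], v3], v2]
The second expression, normalized: -[[[[v1, v2], v3], v4], v5] + [[[[v1, v2], v3], v5], v4] + [[[[v1, v2], v4], v5], v3] - [[[[v1, v2], v5], v4], v3] + [[[[v1, v3], v4], v5], v2] - [[[[v1, v3], v5], v4], v2] - [[[[v1, v4], v5], v3], v2] + [[[[v1, v5], v4], v3], v2]
They disagree, so not equal.


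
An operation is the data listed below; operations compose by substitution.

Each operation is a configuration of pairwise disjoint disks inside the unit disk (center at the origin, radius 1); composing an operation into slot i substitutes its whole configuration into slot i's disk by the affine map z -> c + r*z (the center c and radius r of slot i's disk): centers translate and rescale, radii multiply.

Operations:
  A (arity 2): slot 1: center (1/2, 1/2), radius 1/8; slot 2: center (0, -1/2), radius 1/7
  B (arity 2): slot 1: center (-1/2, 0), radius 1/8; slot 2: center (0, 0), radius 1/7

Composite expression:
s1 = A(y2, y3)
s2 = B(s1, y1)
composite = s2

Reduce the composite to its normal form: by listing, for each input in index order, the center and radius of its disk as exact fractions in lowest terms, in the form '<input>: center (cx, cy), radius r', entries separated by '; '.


y1: center (0, 0), radius 1/7; y2: center (-7/16, 1/16), radius 1/64; y3: center (-1/2, -1/16), radius 1/56


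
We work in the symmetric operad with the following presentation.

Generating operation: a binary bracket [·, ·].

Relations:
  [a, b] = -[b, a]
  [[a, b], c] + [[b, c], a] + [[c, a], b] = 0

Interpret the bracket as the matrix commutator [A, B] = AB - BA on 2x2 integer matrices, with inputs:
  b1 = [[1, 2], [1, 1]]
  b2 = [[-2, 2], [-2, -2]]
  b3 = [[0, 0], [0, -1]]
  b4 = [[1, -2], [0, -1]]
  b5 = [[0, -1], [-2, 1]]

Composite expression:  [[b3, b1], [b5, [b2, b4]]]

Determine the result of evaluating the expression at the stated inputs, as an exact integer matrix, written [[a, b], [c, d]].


[b3, b1] = [[0, 2], [-1, 0]]
[b2, b4] = [[-4, -4], [-4, 4]]
[b5, [b2, b4]] = [[-4, -4], [12, 4]]
[[b3, b1], [b5, [b2, b4]]] = [[20, 16], [8, -20]]

[[20, 16], [8, -20]]


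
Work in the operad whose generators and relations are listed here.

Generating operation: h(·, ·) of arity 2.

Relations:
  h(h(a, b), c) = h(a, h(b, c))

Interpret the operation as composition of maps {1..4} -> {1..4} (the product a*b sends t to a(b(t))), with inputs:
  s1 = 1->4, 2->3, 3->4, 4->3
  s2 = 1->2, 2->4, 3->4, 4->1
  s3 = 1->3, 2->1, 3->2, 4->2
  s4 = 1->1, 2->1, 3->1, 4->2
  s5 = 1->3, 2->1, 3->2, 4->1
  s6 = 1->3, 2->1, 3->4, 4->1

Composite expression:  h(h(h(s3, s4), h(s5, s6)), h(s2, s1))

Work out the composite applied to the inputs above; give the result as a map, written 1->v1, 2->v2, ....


h(s3, s4) = 1->3, 2->3, 3->3, 4->1
h(s5, s6) = 1->2, 2->3, 3->1, 4->3
h(h(s3, s4), h(s5, s6)) = 1->3, 2->3, 3->3, 4->3
h(s2, s1) = 1->1, 2->4, 3->1, 4->4
h(h(h(s3, s4), h(s5, s6)), h(s2, s1)) = 1->3, 2->3, 3->3, 4->3

1->3, 2->3, 3->3, 4->3


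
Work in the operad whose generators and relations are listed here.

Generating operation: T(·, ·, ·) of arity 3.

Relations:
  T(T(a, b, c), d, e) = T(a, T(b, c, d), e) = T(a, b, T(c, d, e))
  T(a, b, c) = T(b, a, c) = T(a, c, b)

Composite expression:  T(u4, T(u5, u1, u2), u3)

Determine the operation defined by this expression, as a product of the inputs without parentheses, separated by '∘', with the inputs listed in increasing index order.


Shape and order are irrelevant to T; the u-input set decides.
T(u5, u1, u2) linearizes to u5 ∘ u1 ∘ u2
T(u4, T(u5, u1, u2), u3) linearizes to u4 ∘ u5 ∘ u1 ∘ u2 ∘ u3
reordering the factors by index: u1 ∘ u2 ∘ u3 ∘ u4 ∘ u5

u1 ∘ u2 ∘ u3 ∘ u4 ∘ u5


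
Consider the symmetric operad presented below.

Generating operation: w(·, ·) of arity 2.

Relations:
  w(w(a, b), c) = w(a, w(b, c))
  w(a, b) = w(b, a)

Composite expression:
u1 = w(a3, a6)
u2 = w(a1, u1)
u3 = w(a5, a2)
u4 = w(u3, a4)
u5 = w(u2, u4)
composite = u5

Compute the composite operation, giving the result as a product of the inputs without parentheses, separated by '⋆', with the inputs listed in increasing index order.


Shape and order are irrelevant to w; the a-input set decides.
w(a3, a6) collapses to a3 ⋆ a6
w(a1, w(a3, a6)) collapses to a1 ⋆ a3 ⋆ a6
w(a5, a2) collapses to a5 ⋆ a2
w(w(a5, a2), a4) collapses to a5 ⋆ a2 ⋆ a4
w(w(a1, w(a3, a6)), w(w(a5, a2), a4)) collapses to a1 ⋆ a3 ⋆ a6 ⋆ a5 ⋆ a2 ⋆ a4
reordering the factors by index: a1 ⋆ a2 ⋆ a3 ⋆ a4 ⋆ a5 ⋆ a6

a1 ⋆ a2 ⋆ a3 ⋆ a4 ⋆ a5 ⋆ a6


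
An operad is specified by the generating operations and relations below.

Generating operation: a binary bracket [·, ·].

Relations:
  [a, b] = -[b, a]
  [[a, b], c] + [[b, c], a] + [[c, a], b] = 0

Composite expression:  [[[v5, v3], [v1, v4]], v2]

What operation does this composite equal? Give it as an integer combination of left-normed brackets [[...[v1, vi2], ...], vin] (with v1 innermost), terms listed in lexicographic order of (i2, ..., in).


[[[[v1, v4], v3], v5], v2] - [[[[v1, v4], v5], v3], v2]

In the tensor algebra, words opening v1 carry the v1-anchored form.
Composite bracket: [[[v5, v3], [v1, v4]], v2]
Each bracket splits as ab - ba, giving 16 signed words (2^4 = 16).
Collect the words opening with v1:
  word v1v4v3v5v2 has sign +1, contributing +[[[[v1, v4], v3], v5], v2]
  word v1v4v5v3v2 has sign -1, contributing -[[[[v1, v4], v5], v3], v2]


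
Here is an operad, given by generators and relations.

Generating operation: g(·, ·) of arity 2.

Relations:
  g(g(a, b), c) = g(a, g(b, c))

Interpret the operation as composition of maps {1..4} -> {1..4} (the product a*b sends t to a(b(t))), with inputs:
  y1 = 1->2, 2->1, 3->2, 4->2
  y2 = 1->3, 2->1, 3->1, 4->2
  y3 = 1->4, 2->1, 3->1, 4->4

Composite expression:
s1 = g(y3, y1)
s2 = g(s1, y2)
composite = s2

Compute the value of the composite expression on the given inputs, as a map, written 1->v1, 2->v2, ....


1->1, 2->1, 3->1, 4->4

g(y3, y1) = 1->1, 2->4, 3->1, 4->1
g(g(y3, y1), y2) = 1->1, 2->1, 3->1, 4->4


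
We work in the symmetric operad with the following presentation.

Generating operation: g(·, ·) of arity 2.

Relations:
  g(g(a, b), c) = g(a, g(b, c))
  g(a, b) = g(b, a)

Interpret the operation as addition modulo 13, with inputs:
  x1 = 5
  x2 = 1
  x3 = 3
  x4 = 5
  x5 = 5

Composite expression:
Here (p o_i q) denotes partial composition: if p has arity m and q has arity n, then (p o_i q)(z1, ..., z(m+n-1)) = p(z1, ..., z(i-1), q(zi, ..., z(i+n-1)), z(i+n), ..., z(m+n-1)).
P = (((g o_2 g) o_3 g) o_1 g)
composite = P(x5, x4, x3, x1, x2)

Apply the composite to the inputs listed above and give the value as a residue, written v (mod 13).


6 (mod 13)

g(x5, x4) = 10
g(x1, x2) = 6
g(x3, g(x1, x2)) = 9
g(g(x5, x4), g(x3, g(x1, x2))) = 6


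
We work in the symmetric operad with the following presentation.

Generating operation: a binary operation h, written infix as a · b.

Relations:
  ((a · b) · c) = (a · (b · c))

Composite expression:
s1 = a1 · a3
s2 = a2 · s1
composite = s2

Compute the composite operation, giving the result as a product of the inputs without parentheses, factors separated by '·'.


a2 · a1 · a3

All parenthesizations of h agree; list the a-inputs left to right.
(a1 · a3) unparenthesizes to a1 · a3
(a2 · (a1 · a3)) unparenthesizes to a2 · a1 · a3


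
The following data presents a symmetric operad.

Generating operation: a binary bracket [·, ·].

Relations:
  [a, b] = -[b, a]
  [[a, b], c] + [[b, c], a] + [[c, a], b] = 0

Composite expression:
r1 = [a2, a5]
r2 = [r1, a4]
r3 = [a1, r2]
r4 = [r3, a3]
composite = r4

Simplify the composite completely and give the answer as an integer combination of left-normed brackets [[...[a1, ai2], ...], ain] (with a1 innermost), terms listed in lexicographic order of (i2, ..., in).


[[[[a1, a2], a5], a4], a3] - [[[[a1, a4], a2], a5], a3] + [[[[a1, a4], a5], a2], a3] - [[[[a1, a5], a2], a4], a3]

Antisymmetry and Jacobi reduce to a1-anchored left-normed brackets.
Composite bracket: [[a1, [[a2, a5], a4]], a3]
Applying ab - ba throughout gives 16 signed words (2^4 = 16).
Collect the words opening with a1:
  sign of a1a2a5a4a3 is +1, so it contributes +[[[[a1, a2], a5], a4], a3]
  sign of a1a4a2a5a3 is -1, so it contributes -[[[[a1, a4], a2], a5], a3]
  sign of a1a4a5a2a3 is +1, so it contributes +[[[[a1, a4], a5], a2], a3]
  sign of a1a5a2a4a3 is -1, so it contributes -[[[[a1, a5], a2], a4], a3]


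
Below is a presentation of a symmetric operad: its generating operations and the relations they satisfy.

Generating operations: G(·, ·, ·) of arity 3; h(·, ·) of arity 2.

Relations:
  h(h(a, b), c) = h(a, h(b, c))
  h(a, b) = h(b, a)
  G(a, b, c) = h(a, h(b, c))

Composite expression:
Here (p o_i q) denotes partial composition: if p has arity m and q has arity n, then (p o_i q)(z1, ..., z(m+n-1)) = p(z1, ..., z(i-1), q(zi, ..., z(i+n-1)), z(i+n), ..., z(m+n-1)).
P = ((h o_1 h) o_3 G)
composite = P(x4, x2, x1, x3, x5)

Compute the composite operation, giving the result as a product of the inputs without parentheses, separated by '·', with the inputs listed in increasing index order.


Reordering under h is free, so list the x-inputs canonically.
h(x4, x2) flattens to x4 · x2
G(x1, x3, x5) flattens to x1 · x3 · x5
h(h(x4, x2), G(x1, x3, x5)) flattens to x4 · x2 · x1 · x3 · x5
the factors in increasing index order: x1 · x2 · x3 · x4 · x5

x1 · x2 · x3 · x4 · x5


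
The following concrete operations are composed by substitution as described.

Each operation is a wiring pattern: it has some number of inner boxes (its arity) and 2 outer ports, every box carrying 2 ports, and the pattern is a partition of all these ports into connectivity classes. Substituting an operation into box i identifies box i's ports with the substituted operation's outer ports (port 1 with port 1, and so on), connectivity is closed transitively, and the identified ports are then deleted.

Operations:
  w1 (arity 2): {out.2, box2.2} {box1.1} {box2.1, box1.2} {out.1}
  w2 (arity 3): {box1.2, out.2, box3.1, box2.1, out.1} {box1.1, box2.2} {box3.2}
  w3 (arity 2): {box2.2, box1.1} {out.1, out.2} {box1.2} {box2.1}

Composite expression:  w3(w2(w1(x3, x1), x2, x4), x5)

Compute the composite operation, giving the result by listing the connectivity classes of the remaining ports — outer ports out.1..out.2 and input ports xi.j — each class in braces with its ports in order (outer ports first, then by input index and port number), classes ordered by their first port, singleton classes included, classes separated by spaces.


{out.1, out.2} {x1.1, x3.2} {x1.2, x2.1, x4.1, x5.2} {x2.2} {x3.1} {x4.2} {x5.1}

Reachability decides: close wires over w3-identified ports.
stage w1: inputs (x3, x1), connectivity {out.1} {out.2, x1.2} {x1.1, x3.2} {x3.1}, out.j its boundary
stage w2: inputs (x3, x1, x2, x4), connectivity {out.1, out.2, x1.2, x2.1, x4.1} {x1.1, x3.2} {x2.2} {x3.1} {x4.2}, out.j its boundary
stage w3: inputs (x3, x1, x2, x4, x5), connectivity {out.1, out.2} {x1.1, x3.2} {x1.2, x2.1, x4.1, x5.2} {x2.2} {x3.1} {x4.2} {x5.1}, out.j its boundary


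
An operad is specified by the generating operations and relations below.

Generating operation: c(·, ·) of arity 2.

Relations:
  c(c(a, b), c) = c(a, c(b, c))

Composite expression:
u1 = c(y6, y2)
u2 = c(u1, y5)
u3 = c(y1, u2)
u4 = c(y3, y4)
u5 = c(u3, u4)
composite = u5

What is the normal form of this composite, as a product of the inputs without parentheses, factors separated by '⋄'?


Associativity of c dissolves the nesting; only the y-input order survives.
c(y6, y2) reduces to y6 ⋄ y2
c(c(y6, y2), y5) reduces to y6 ⋄ y2 ⋄ y5
c(y1, c(c(y6, y2), y5)) reduces to y1 ⋄ y6 ⋄ y2 ⋄ y5
c(y3, y4) reduces to y3 ⋄ y4
c(c(y1, c(c(y6, y2), y5)), c(y3, y4)) reduces to y1 ⋄ y6 ⋄ y2 ⋄ y5 ⋄ y3 ⋄ y4

y1 ⋄ y6 ⋄ y2 ⋄ y5 ⋄ y3 ⋄ y4


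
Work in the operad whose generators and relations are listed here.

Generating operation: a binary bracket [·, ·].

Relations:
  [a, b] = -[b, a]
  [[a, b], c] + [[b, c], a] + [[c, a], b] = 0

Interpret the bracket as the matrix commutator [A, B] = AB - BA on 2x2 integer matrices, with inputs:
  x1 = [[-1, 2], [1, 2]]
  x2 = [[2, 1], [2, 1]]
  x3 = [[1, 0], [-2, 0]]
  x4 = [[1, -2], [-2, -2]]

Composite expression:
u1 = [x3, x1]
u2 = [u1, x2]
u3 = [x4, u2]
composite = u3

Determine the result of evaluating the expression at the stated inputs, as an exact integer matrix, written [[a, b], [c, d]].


[x3, x1] = [[4, 2], [5, -4]]
[[x3, x1], x2] = [[-1, 6], [-11, 1]]
[x4, [[x3, x1], x2]] = [[34, 14], [37, -34]]

[[34, 14], [37, -34]]


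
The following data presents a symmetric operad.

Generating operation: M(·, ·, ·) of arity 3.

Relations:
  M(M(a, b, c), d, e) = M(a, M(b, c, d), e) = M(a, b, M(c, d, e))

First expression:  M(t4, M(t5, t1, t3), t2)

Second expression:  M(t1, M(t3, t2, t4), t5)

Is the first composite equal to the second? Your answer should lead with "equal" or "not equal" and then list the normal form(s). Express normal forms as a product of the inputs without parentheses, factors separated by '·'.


The first expression, normalized: t4 · t5 · t1 · t3 · t2
The second expression, normalized: t1 · t3 · t2 · t4 · t5
Different reductions; not equal.

not equal; first: t4 · t5 · t1 · t3 · t2; second: t1 · t3 · t2 · t4 · t5


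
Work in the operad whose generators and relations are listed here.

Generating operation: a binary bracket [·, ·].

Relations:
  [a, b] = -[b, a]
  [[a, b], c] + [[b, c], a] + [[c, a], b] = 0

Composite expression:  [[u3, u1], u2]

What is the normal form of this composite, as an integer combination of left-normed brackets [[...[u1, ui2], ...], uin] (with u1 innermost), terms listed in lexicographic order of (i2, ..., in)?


-[[u1, u3], u2]

Expand each bracket as ab - ba; the u1-initial words give the coefficients.
Composite bracket: [[u3, u1], u2]
Expanding via [a, b] = ab - ba: 4 signed words (2^2 = 4).
Keep just the words that open with u1:
  from u1u3u2, sign -1: term -[[u1, u3], u2]


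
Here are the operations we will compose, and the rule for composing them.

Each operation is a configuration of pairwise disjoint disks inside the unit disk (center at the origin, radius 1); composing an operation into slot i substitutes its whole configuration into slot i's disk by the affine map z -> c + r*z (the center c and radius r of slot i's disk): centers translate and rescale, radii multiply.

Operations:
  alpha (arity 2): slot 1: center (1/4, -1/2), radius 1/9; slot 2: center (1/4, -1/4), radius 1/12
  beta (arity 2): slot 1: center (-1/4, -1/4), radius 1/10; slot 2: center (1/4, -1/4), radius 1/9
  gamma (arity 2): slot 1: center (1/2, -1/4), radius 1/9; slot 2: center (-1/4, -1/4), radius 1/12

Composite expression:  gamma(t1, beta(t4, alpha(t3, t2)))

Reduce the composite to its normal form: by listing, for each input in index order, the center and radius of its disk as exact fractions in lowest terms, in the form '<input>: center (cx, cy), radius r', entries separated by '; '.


t1: center (1/2, -1/4), radius 1/9; t2: center (-49/216, -59/216), radius 1/1296; t3: center (-49/216, -119/432), radius 1/972; t4: center (-13/48, -13/48), radius 1/120


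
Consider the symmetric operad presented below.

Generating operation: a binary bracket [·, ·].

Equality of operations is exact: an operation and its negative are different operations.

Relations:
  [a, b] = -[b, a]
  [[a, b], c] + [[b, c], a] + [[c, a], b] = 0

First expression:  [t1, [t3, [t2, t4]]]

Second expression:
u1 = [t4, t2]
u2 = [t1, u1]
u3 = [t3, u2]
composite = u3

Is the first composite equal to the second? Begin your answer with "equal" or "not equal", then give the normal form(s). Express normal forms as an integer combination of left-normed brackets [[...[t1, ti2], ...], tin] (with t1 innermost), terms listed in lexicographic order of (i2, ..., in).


not equal; first: -[[[t1, t2], t4], t3] + [[[t1, t3], t2], t4] - [[[t1, t3], t4], t2] + [[[t1, t4], t2], t3]; second: [[[t1, t2], t4], t3] - [[[t1, t4], t2], t3]

The first composite normalizes to -[[[t1, t2], t4], t3] + [[[t1, t3], t2], t4] - [[[t1, t3], t4], t2] + [[[t1, t4], t2], t3]
The second composite normalizes to [[[t1, t2], t4], t3] - [[[t1, t4], t2], t3]
No match — not equal.


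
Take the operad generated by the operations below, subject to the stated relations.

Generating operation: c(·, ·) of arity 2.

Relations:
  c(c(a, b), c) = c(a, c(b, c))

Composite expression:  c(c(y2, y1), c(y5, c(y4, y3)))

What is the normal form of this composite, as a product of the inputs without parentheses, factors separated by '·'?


Associativity of c dissolves the nesting; only the y-input order survives.
c(y2, y1) collapses to y2 · y1
c(y4, y3) collapses to y4 · y3
c(y5, c(y4, y3)) collapses to y5 · y4 · y3
c(c(y2, y1), c(y5, c(y4, y3))) collapses to y2 · y1 · y5 · y4 · y3

y2 · y1 · y5 · y4 · y3


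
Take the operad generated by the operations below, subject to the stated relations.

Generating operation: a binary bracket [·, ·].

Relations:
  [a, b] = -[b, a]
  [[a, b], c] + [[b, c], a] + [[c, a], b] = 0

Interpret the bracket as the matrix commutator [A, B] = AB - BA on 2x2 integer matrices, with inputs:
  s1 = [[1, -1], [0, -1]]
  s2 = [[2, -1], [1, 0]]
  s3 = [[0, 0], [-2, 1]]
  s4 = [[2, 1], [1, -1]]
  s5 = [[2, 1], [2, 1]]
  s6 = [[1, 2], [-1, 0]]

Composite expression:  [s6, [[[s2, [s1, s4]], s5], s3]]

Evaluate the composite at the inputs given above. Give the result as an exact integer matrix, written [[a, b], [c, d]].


[s1, s4] = [[-1, 5], [-2, 1]]
[s2, [s1, s4]] = [[-3, 8], [2, 3]]
[[s2, [s1, s4]], s5] = [[14, -14], [14, -14]]
[[[s2, [s1, s4]], s5], s3] = [[28, -14], [42, -28]]
[s6, [[[s2, [s1, s4]], s5], s3]] = [[70, -126], [-98, -70]]

[[70, -126], [-98, -70]]


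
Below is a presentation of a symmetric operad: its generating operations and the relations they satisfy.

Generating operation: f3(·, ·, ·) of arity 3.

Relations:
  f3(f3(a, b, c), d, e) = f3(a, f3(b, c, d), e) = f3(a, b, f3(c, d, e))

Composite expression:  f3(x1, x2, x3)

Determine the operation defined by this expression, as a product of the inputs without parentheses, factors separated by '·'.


x1 · x2 · x3


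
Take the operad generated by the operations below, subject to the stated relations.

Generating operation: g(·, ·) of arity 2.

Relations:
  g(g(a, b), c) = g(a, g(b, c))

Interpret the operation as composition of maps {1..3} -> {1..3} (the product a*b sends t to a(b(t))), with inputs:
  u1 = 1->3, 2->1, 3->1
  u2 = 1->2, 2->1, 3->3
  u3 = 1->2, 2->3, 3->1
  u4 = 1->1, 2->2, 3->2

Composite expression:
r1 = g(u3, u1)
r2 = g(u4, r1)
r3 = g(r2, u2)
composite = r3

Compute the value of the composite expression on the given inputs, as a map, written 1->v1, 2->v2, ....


1->2, 2->1, 3->2

g(u3, u1) = 1->1, 2->2, 3->2
g(u4, g(u3, u1)) = 1->1, 2->2, 3->2
g(g(u4, g(u3, u1)), u2) = 1->2, 2->1, 3->2


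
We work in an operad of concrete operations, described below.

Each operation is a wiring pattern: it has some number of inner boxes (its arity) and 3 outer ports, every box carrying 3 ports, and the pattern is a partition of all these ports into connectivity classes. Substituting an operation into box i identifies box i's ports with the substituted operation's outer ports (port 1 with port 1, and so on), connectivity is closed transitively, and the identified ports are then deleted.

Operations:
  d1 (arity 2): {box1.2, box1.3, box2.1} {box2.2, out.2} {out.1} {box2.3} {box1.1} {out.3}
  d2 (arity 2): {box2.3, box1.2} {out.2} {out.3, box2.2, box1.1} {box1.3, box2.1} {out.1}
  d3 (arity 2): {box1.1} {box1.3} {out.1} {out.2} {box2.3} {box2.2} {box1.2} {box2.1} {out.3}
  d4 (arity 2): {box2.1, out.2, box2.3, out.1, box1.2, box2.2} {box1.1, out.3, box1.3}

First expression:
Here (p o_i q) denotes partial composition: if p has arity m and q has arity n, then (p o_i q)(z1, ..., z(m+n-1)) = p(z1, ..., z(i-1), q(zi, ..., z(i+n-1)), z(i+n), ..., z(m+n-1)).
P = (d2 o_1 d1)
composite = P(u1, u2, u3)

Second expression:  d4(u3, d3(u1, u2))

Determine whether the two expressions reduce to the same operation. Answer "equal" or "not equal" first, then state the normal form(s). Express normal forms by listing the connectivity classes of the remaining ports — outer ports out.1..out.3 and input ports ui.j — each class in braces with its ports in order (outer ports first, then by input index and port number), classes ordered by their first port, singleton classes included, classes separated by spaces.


not equal; first: {out.1} {out.2} {out.3, u3.2} {u1.1} {u1.2, u1.3, u2.1} {u2.2, u3.3} {u2.3} {u3.1}; second: {out.1, out.2, u3.2} {out.3, u3.1, u3.3} {u1.1} {u1.2} {u1.3} {u2.1} {u2.2} {u2.3}

The first expression reduces to {out.1} {out.2} {out.3, u3.2} {u1.1} {u1.2, u1.3, u2.1} {u2.2, u3.3} {u2.3} {u3.1}
The second expression reduces to {out.1, out.2, u3.2} {out.3, u3.1, u3.3} {u1.1} {u1.2} {u1.3} {u2.1} {u2.2} {u2.3}
They disagree, so not equal.
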